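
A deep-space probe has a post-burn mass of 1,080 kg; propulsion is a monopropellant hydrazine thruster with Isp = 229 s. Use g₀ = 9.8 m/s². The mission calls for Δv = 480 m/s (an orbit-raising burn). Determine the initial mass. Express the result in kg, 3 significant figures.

initial mass ≈ 1340 kg

v_e = Isp · g₀ = 229 × 9.8 = 2244.2 m/s.
Rocket equation: m₀/m_f = exp(Δv / v_e) = exp(480 / 2244.2) = exp(0.2139) = 1.2385.
m₀ = m_f × 1.2385 = 1,080 × 1.2385 = 1,337.58 kg.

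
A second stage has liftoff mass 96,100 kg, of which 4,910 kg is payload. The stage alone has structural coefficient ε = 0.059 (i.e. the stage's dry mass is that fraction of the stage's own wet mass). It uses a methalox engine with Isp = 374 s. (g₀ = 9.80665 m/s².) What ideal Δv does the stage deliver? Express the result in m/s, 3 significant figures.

Stage wet mass = m₀ − payload = 96,100 − 4,910 = 91,190 kg.
Stage dry mass = ε × stage wet mass = 0.059 × 91,190 = 5,380.21 kg.
Burnout mass m_f = stage dry + payload = 5,380.21 + 4,910 = 10,290.21 kg.
v_e = Isp · g₀ = 374 × 9.80665 = 3667.7 m/s.
Rocket equation: Δv = v_e · ln(96,100/10,290.21) = 3667.7 × ln(9.339) = 3667.7 × 2.2342 ≈ 8194 m/s.

Δv ≈ 8190 m/s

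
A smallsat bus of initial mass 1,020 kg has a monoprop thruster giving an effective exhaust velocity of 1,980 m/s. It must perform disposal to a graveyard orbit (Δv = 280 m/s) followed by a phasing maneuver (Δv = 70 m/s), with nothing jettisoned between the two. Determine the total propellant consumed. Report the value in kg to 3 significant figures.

total propellant consumed ≈ 165 kg

After the first burn: m = 1020 × exp(−280/1980.0) = 1020 × 0.86813 = 885.493 kg.
After the second burn: m = 885.493 × exp(−70/1980.0) = 885.493 × 0.96526 = 854.731 kg.
Total propellant = m₀ − m_final = 1020 − 854.731 = 165.269 kg.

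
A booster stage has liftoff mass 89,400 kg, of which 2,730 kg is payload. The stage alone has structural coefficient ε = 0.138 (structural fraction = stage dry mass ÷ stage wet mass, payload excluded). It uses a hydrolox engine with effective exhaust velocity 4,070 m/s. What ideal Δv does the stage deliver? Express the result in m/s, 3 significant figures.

Δv ≈ 7350 m/s

Stage wet mass = m₀ − payload = 89,400 − 2,730 = 86,670 kg.
Stage dry mass = ε × stage wet mass = 0.138 × 86,670 = 11,960.5 kg.
Burnout mass m_f = stage dry + payload = 11,960.5 + 2,730 = 14,690.5 kg.
Δv = v_e · ln(89,400/14,690.5) = 4070.0 × ln(6.086) = 4070.0 × 1.8059 ≈ 7350 m/s.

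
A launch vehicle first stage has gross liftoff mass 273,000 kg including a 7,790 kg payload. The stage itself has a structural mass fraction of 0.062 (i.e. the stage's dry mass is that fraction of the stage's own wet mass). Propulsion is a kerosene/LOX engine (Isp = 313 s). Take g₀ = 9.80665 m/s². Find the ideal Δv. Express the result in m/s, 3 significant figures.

Stage wet mass = m₀ − payload = 273,000 − 7,790 = 265,210 kg.
Stage dry mass = ε × stage wet mass = 0.062 × 265,210 = 16,443 kg.
Burnout mass m_f = stage dry + payload = 16,443 + 7,790 = 24,233 kg.
v_e = Isp · g₀ = 313 × 9.80665 = 3069.5 m/s.
Rocket equation: Δv = v_e · ln(273,000/24,233) = 3069.5 × ln(11.27) = 3069.5 × 2.4218 ≈ 7434 m/s.

Δv ≈ 7430 m/s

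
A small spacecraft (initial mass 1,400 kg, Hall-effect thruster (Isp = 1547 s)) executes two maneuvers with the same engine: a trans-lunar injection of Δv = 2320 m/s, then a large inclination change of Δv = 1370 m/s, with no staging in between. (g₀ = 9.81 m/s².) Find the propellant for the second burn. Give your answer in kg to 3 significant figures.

v_e = Isp · g₀ = 1547 × 9.81 = 15176.1 m/s.
After the first burn: m = 1400 × exp(−2320/15176.1) = 1400 × 0.85824 = 1,201.54 kg.
After the second burn: m = 1,201.54 × exp(−1370/15176.1) = 1,201.54 × 0.91368 = 1,097.82 kg.
Second-burn propellant = 1,201.54 − 1,097.82 = 103.72 kg.

propellant for the second burn ≈ 104 kg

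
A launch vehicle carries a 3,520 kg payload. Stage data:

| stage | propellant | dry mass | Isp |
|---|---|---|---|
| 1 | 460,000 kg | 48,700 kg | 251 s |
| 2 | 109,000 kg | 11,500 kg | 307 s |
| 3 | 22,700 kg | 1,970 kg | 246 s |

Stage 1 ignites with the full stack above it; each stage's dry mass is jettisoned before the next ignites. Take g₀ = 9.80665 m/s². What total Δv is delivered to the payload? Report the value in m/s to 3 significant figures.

Ignition mass of stage 1 = 460,000+48,700 + 109,000+11,500 + 22,700+1,970 + 3,520 = 657,390 kg.
Stage 1: m₀ = 657,390 kg, m_f = 657,390 − 460,000 = 197,390 kg; Δv = 251×9.80665×ln(3.33) = 2461.5×1.2031 ≈ 2961 m/s.
Stage 2: m₀ = 148,690 kg, m_f = 148,690 − 109,000 = 39,690 kg; Δv = 307×9.80665×ln(3.746) = 3010.6×1.3208 ≈ 3976 m/s.
Stage 3: m₀ = 28,190 kg, m_f = 28,190 − 22,700 = 5,490 kg; Δv = 246×9.80665×ln(5.135) = 2412.4×1.6360 ≈ 3947 m/s.
Total Δv = 2961 + 3976 + 3947 = 10884 m/s.

Δv ≈ 10900 m/s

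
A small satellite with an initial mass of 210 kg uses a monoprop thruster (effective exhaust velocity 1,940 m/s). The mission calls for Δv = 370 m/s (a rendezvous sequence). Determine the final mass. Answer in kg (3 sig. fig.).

m₀/m_f = exp(Δv / v_e) = exp(370 / 1940.0) = exp(0.1907) = 1.2101.
m_f = m₀ / 1.2101 = 210 / 1.2101 = 173.539 kg.

final mass ≈ 174 kg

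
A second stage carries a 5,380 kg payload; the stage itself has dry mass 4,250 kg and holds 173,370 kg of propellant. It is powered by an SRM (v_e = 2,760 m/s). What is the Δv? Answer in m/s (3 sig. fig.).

Δv ≈ 8130 m/s

m₀ = payload + dry + propellant = 5,380 + 4,250 + 173,370 = 183,000 kg.
m_f = payload + dry = 5,380 + 4,250 = 9,630 kg.
Rocket equation: Δv = v_e · ln(m₀/m_f) = 2760.0 × ln(19) = 2760.0 × 2.9446 ≈ 8127.1 m/s.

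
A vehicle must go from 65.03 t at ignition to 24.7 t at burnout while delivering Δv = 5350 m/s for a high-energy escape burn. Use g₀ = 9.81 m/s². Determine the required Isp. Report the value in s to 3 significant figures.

ln(m₀/m_f) = ln(65030/24700) = ln(2.633) = 0.9680.
v_e = Δv / ln(m₀/m_f) = 5350 / 0.9680 = 5526.6 m/s.
Isp = v_e / g₀ = 5526.6 / 9.81 = 563.4 s.

Isp ≈ 563 s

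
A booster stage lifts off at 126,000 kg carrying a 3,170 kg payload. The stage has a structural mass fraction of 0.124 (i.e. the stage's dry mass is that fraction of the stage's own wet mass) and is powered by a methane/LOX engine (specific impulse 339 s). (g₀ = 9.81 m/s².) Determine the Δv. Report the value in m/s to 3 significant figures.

Stage wet mass = m₀ − payload = 126,000 − 3,170 = 122,830 kg.
Stage dry mass = ε × stage wet mass = 0.124 × 122,830 = 15,230.9 kg.
Burnout mass m_f = stage dry + payload = 15,230.9 + 3,170 = 18,400.9 kg.
v_e = Isp · g₀ = 339 × 9.81 = 3325.6 m/s.
Δv = v_e · ln(126,000/18,400.9) = 3325.6 × ln(6.847) = 3325.6 × 1.9239 ≈ 6398 m/s.

Δv ≈ 6400 m/s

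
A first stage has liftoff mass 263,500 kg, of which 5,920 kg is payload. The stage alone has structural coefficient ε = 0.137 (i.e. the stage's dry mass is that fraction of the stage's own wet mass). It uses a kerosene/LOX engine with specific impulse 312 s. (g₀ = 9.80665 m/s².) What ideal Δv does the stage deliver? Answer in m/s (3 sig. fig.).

Δv ≈ 5680 m/s

Stage wet mass = m₀ − payload = 263,500 − 5,920 = 257,580 kg.
Stage dry mass = ε × stage wet mass = 0.137 × 257,580 = 35,288.5 kg.
Burnout mass m_f = stage dry + payload = 35,288.5 + 5,920 = 41,208.5 kg.
v_e = Isp · g₀ = 312 × 9.80665 = 3059.7 m/s.
From the ideal rocket equation, Δv = v_e · ln(263,500/41,208.5) = 3059.7 × ln(6.394) = 3059.7 × 1.8554 ≈ 5677 m/s.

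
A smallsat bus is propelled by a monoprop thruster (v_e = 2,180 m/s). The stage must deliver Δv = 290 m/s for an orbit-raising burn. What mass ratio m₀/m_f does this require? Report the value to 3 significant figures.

mass ratio ≈ 1.14

By the Tsiolkovsky rocket equation, m₀/m_f = exp(Δv / v_e) = exp(290 / 2180.0) = exp(0.1330) = 1.1423.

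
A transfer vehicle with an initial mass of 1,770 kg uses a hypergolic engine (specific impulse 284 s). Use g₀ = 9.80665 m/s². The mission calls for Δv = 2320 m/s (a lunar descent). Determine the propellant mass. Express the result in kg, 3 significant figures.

propellant mass ≈ 1000 kg

v_e = Isp · g₀ = 284 × 9.80665 = 2785.1 m/s.
m₀/m_f = exp(Δv / v_e) = exp(2320 / 2785.1) = exp(0.8330) = 2.3002.
m_f = 1,770 / 2.3002 = 769.498 kg, so propellant = m₀ − m_f = 1,770 − 769.498 = 1,000.502 kg.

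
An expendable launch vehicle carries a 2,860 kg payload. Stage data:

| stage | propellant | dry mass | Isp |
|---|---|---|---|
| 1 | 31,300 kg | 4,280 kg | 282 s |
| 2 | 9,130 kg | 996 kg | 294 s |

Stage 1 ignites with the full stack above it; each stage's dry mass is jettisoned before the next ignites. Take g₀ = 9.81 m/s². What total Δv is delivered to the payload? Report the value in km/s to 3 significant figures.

Δv ≈ 6.36 km/s

Ignition mass of stage 1 = 31,300+4,280 + 9,130+996 + 2,860 = 48,566 kg.
Stage 1: m₀ = 48,566 kg, m_f = 48,566 − 31,300 = 17,266 kg; Δv = 282×9.81×ln(2.813) = 2766.4×1.0342 ≈ 2861 m/s.
Stage 2: m₀ = 12,986 kg, m_f = 12,986 − 9,130 = 3,856 kg; Δv = 294×9.81×ln(3.368) = 2884.1×1.2142 ≈ 3502 m/s.
Total Δv = 2861 + 3502 = 6363 m/s.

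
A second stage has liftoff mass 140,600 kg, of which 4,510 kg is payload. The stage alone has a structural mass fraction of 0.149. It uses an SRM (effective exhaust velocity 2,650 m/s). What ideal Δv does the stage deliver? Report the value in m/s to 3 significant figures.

Stage wet mass = m₀ − payload = 140,600 − 4,510 = 136,090 kg.
Stage dry mass = ε × stage wet mass = 0.149 × 136,090 = 20,277.4 kg.
Burnout mass m_f = stage dry + payload = 20,277.4 + 4,510 = 24,787.4 kg.
Δv = v_e · ln(140,600/24,787.4) = 2650.0 × ln(5.672) = 2650.0 × 1.7356 ≈ 4599 m/s.

Δv ≈ 4600 m/s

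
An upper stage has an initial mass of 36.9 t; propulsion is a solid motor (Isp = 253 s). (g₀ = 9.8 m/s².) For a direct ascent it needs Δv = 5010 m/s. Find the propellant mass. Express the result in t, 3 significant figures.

v_e = Isp · g₀ = 253 × 9.8 = 2479.4 m/s.
Rocket equation: m₀/m_f = exp(Δv / v_e) = exp(5010 / 2479.4) = exp(2.0207) = 7.5432.
m_f = 36.9 / 7.5432 = 4.89182 t, so propellant = m₀ − m_f = 36.9 − 4.89182 = 32.00818 t.

propellant mass ≈ 32.0 t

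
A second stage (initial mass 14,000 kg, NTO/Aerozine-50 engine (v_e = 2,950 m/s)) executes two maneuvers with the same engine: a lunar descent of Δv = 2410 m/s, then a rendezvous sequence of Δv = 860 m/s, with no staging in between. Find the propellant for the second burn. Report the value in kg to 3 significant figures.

propellant for the second burn ≈ 1560 kg

After the first burn: m = 14000 × exp(−2410/2950.0) = 14000 × 0.44178 = 6,184.92 kg.
After the second burn: m = 6,184.92 × exp(−860/2950.0) = 6,184.92 × 0.74712 = 4,620.88 kg.
Second-burn propellant = 6,184.92 − 4,620.88 = 1,564.04 kg.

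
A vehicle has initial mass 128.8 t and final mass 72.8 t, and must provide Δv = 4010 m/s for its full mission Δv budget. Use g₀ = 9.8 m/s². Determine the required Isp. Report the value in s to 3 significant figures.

Isp ≈ 717 s

ln(m₀/m_f) = ln(128800/72800) = ln(1.769) = 0.5705.
v_e = Δv / ln(m₀/m_f) = 4010 / 0.5705 = 7028.4 m/s.
Isp = v_e / g₀ = 7028.4 / 9.8 = 717.2 s.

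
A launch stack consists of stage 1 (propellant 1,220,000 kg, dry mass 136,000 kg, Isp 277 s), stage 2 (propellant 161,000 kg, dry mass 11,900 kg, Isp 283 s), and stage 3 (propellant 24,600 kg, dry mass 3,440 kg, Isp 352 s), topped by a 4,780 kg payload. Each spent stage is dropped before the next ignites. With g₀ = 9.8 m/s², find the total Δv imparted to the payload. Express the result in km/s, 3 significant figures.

Δv ≈ 13.1 km/s

Ignition mass of stage 1 = 1,220,000+136,000 + 161,000+11,900 + 24,600+3,440 + 4,780 = 1,561,720 kg.
Stage 1: m₀ = 1,561,720 kg, m_f = 1,561,720 − 1,220,000 = 341,720 kg; Δv = 277×9.8×ln(4.57) = 2714.6×1.5196 ≈ 4125 m/s.
Stage 2: m₀ = 205,720 kg, m_f = 205,720 − 161,000 = 44,720 kg; Δv = 283×9.8×ln(4.6) = 2773.4×1.5261 ≈ 4232 m/s.
Stage 3: m₀ = 32,820 kg, m_f = 32,820 − 24,600 = 8,220 kg; Δv = 352×9.8×ln(3.993) = 3449.6×1.3845 ≈ 4776 m/s.
Total Δv = 4125 + 4232 + 4776 = 13133 m/s.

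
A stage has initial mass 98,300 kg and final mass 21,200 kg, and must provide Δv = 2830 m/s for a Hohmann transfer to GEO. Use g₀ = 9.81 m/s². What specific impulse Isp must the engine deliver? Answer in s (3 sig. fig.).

Isp ≈ 188 s

ln(m₀/m_f) = ln(98300/21200) = ln(4.637) = 1.5340.
Rocket equation: v_e = Δv / ln(m₀/m_f) = 2830 / 1.5340 = 1844.8 m/s.
Isp = v_e / g₀ = 1844.8 / 9.81 = 188.1 s.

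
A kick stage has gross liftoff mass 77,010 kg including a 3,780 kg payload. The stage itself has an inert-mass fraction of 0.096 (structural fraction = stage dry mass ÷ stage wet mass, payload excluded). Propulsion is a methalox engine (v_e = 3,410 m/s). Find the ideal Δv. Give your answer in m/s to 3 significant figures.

Δv ≈ 6700 m/s

Stage wet mass = m₀ − payload = 77,010 − 3,780 = 73,230 kg.
Stage dry mass = ε × stage wet mass = 0.096 × 73,230 = 7,030.08 kg.
Burnout mass m_f = stage dry + payload = 7,030.08 + 3,780 = 10,810.08 kg.
By the Tsiolkovsky rocket equation, Δv = v_e · ln(77,010/10,810.08) = 3410.0 × ln(7.124) = 3410.0 × 1.9635 ≈ 6695 m/s.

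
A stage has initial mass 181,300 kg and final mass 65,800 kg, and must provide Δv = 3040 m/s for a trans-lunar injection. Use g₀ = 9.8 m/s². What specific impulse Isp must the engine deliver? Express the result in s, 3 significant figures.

Isp ≈ 306 s

ln(m₀/m_f) = ln(181300/65800) = ln(2.755) = 1.0135.
By the Tsiolkovsky rocket equation, v_e = Δv / ln(m₀/m_f) = 3040 / 1.0135 = 2999.4 m/s.
Isp = v_e / g₀ = 2999.4 / 9.8 = 306.1 s.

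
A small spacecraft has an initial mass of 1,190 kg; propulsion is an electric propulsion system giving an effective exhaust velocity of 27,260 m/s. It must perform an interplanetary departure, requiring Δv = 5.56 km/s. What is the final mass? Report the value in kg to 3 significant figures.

final mass ≈ 970 kg

Using Δv = v_e ln(m₀/m_f): m₀/m_f = exp(Δv / v_e) = exp(5560 / 27260.0) = exp(0.2040) = 1.2263.
m_f = m₀ / 1.2263 = 1,190 / 1.2263 = 970.399 kg.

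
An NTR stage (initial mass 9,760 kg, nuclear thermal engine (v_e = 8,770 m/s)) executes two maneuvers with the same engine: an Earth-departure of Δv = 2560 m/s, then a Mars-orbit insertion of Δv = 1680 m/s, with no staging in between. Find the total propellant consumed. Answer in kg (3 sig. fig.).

After the first burn: m = 9760 × exp(−2560/8770.0) = 9760 × 0.74684 = 7,289.16 kg.
After the second burn: m = 7,289.16 × exp(−1680/8770.0) = 7,289.16 × 0.82567 = 6,018.44 kg.
Total propellant = m₀ − m_final = 9760 − 6,018.44 = 3,741.56 kg.

total propellant consumed ≈ 3740 kg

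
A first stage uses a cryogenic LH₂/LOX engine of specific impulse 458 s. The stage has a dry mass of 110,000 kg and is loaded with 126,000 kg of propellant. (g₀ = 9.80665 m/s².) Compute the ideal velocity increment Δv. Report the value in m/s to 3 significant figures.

v_e = Isp · g₀ = 458 × 9.80665 = 4491.4 m/s.
m₀ = m_dry + m_prop = 110,000 + 126,000 = 236,000 kg.
Δv = v_e · ln(m₀/m_f) = 4491.4 × ln(2.145) = 4491.4 × 0.7634 ≈ 3428.6 m/s.

Δv ≈ 3430 m/s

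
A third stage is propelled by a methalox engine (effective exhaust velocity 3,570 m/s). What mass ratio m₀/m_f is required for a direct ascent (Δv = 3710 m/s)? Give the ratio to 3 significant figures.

mass ratio ≈ 2.83

m₀/m_f = exp(Δv / v_e) = exp(3710 / 3570.0) = exp(1.0392) = 2.8270.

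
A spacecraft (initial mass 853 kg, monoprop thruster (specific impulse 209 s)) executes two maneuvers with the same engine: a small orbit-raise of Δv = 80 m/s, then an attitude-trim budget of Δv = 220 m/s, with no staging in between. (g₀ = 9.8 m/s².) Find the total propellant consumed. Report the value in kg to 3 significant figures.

total propellant consumed ≈ 116 kg

v_e = Isp · g₀ = 209 × 9.8 = 2048.2 m/s.
After the first burn: m = 853 × exp(−80/2048.2) = 853 × 0.96169 = 820.322 kg.
After the second burn: m = 820.322 × exp(−220/2048.2) = 820.322 × 0.89816 = 736.78 kg.
Total propellant = m₀ − m_final = 853 − 736.78 = 116.22 kg.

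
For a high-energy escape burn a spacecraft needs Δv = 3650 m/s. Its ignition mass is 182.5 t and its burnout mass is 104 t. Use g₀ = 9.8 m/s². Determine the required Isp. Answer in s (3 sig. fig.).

ln(m₀/m_f) = ln(182500/104000) = ln(1.755) = 0.5624.
By the Tsiolkovsky rocket equation, v_e = Δv / ln(m₀/m_f) = 3650 / 0.5624 = 6490.5 m/s.
Isp = v_e / g₀ = 6490.5 / 9.8 = 662.3 s.

Isp ≈ 662 s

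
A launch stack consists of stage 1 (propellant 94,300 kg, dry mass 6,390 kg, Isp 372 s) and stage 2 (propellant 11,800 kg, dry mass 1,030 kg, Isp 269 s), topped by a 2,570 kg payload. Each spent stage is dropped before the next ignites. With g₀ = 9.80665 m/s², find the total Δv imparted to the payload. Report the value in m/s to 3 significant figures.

Ignition mass of stage 1 = 94,300+6,390 + 11,800+1,030 + 2,570 = 116,090 kg.
Stage 1: m₀ = 116,090 kg, m_f = 116,090 − 94,300 = 21,790 kg; Δv = 372×9.80665×ln(5.328) = 3648.1×1.6729 ≈ 6103 m/s.
Stage 2: m₀ = 15,400 kg, m_f = 15,400 − 11,800 = 3,600 kg; Δv = 269×9.80665×ln(4.278) = 2638.0×1.4534 ≈ 3834 m/s.
Total Δv = 6103 + 3834 = 9937 m/s.

Δv ≈ 9940 m/s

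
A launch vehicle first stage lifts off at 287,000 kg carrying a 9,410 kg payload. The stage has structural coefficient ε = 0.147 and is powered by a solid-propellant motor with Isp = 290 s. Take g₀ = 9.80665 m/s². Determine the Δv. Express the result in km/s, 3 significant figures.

Stage wet mass = m₀ − payload = 287,000 − 9,410 = 277,590 kg.
Stage dry mass = ε × stage wet mass = 0.147 × 277,590 = 40,805.7 kg.
Burnout mass m_f = stage dry + payload = 40,805.7 + 9,410 = 50,215.7 kg.
v_e = Isp · g₀ = 290 × 9.80665 = 2843.9 m/s.
Using Δv = v_e ln(m₀/m_f): Δv = v_e · ln(287,000/50,215.7) = 2843.9 × ln(5.715) = 2843.9 × 1.7432 ≈ 4957 m/s.

Δv ≈ 4.96 km/s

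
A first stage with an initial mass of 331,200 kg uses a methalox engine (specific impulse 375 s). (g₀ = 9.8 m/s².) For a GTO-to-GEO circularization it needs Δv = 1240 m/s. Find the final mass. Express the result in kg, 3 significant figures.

v_e = Isp · g₀ = 375 × 9.8 = 3675.0 m/s.
Using Δv = v_e ln(m₀/m_f): m₀/m_f = exp(Δv / v_e) = exp(1240 / 3675.0) = exp(0.3374) = 1.4013.
m_f = m₀ / 1.4013 = 331,200 / 1.4013 = 236,352 kg.

final mass ≈ 236000 kg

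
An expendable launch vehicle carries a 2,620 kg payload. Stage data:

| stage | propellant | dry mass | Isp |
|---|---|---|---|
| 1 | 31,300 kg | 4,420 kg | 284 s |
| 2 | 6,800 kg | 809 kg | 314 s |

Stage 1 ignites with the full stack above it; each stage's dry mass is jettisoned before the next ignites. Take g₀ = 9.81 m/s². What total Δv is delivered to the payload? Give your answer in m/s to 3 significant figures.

Δv ≈ 6550 m/s

Ignition mass of stage 1 = 31,300+4,420 + 6,800+809 + 2,620 = 45,949 kg.
Stage 1: m₀ = 45,949 kg, m_f = 45,949 − 31,300 = 14,649 kg; Δv = 284×9.81×ln(3.137) = 2786.0×1.1432 ≈ 3185 m/s.
Stage 2: m₀ = 10,229 kg, m_f = 10,229 − 6,800 = 3,429 kg; Δv = 314×9.81×ln(2.983) = 3080.3×1.0930 ≈ 3367 m/s.
Total Δv = 3185 + 3367 = 6552 m/s.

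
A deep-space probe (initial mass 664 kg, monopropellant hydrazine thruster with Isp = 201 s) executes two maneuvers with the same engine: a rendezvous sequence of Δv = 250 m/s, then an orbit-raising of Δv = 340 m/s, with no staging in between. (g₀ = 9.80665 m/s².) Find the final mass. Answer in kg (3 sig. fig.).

final mass ≈ 492 kg

v_e = Isp · g₀ = 201 × 9.80665 = 1971.1 m/s.
After the first burn: m = 664 × exp(−250/1971.1) = 664 × 0.88088 = 584.904 kg.
After the second burn: m = 584.904 × exp(−340/1971.1) = 584.904 × 0.84157 = 492.238 kg.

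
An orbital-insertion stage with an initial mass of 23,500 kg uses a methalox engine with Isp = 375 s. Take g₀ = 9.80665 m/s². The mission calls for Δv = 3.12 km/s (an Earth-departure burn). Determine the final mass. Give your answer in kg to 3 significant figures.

v_e = Isp · g₀ = 375 × 9.80665 = 3677.5 m/s.
m₀/m_f = exp(Δv / v_e) = exp(3120 / 3677.5) = exp(0.8484) = 2.3359.
m_f = m₀ / 2.3359 = 23,500 / 2.3359 = 10,060.4 kg.

final mass ≈ 10100 kg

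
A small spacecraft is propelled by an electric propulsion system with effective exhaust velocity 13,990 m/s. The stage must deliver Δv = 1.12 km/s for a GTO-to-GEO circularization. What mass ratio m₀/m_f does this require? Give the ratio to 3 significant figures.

mass ratio ≈ 1.08

By the Tsiolkovsky rocket equation, m₀/m_f = exp(Δv / v_e) = exp(1120 / 13990.0) = exp(0.0801) = 1.0833.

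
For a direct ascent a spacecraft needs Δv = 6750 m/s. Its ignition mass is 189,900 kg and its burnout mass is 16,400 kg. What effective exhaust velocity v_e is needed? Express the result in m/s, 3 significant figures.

v_e ≈ 2760 m/s

ln(m₀/m_f) = ln(189900/16400) = ln(11.58) = 2.4492.
From the ideal rocket equation, v_e = Δv / ln(m₀/m_f) = 6750 / 2.4492 = 2756.0 m/s.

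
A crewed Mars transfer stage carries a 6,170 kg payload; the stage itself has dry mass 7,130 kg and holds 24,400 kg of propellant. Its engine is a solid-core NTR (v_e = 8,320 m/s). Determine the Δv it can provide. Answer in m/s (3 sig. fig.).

m₀ = payload + dry + propellant = 6,170 + 7,130 + 24,400 = 37,700 kg.
m_f = payload + dry = 6,170 + 7,130 = 13,300 kg.
By the Tsiolkovsky rocket equation, Δv = v_e · ln(m₀/m_f) = 8320.0 × ln(2.835) = 8320.0 × 1.0419 ≈ 8668.6 m/s.

Δv ≈ 8670 m/s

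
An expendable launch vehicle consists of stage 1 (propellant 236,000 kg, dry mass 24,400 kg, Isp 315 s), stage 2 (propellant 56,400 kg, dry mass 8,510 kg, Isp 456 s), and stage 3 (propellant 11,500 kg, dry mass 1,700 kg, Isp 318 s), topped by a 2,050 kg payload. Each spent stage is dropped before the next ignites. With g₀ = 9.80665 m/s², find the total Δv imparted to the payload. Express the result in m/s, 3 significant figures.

Δv ≈ 13500 m/s

Ignition mass of stage 1 = 236,000+24,400 + 56,400+8,510 + 11,500+1,700 + 2,050 = 340,560 kg.
Stage 1: m₀ = 340,560 kg, m_f = 340,560 − 236,000 = 104,560 kg; Δv = 315×9.80665×ln(3.257) = 3089.1×1.1808 ≈ 3648 m/s.
Stage 2: m₀ = 80,160 kg, m_f = 80,160 − 56,400 = 23,760 kg; Δv = 456×9.80665×ln(3.374) = 4471.8×1.2160 ≈ 5438 m/s.
Stage 3: m₀ = 15,250 kg, m_f = 15,250 − 11,500 = 3,750 kg; Δv = 318×9.80665×ln(4.067) = 3118.5×1.4028 ≈ 4375 m/s.
Total Δv = 3648 + 5438 + 4375 = 13461 m/s.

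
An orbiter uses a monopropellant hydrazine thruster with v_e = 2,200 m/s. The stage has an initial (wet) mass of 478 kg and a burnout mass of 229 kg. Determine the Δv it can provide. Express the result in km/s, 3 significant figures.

Δv ≈ 1.62 km/s

From the ideal rocket equation, Δv = v_e · ln(m₀/m_f) = 2200.0 × ln(2.087) = 2200.0 × 0.7359 ≈ 1619.0 m/s.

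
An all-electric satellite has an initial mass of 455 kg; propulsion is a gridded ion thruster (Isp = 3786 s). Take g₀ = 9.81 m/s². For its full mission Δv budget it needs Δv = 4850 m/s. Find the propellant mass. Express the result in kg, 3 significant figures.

v_e = Isp · g₀ = 3786 × 9.81 = 37140.7 m/s.
Rocket equation: m₀/m_f = exp(Δv / v_e) = exp(4850 / 37140.7) = exp(0.1306) = 1.1395.
m_f = 455 / 1.1395 = 399.298 kg, so propellant = m₀ − m_f = 455 − 399.298 = 55.702 kg.

propellant mass ≈ 55.7 kg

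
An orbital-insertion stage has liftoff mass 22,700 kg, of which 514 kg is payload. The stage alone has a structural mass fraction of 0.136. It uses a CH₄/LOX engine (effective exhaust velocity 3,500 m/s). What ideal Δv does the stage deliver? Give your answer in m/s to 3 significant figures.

Δv ≈ 6510 m/s

Stage wet mass = m₀ − payload = 22,700 − 514 = 22,186 kg.
Stage dry mass = ε × stage wet mass = 0.136 × 22,186 = 3,017.3 kg.
Burnout mass m_f = stage dry + payload = 3,017.3 + 514 = 3,531.3 kg.
Rocket equation: Δv = v_e · ln(22,700/3,531.3) = 3500.0 × ln(6.428) = 3500.0 × 1.8607 ≈ 6512 m/s.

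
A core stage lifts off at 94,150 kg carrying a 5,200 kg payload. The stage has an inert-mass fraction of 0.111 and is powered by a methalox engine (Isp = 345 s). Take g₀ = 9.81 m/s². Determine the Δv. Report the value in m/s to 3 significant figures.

Stage wet mass = m₀ − payload = 94,150 − 5,200 = 88,950 kg.
Stage dry mass = ε × stage wet mass = 0.111 × 88,950 = 9,873.45 kg.
Burnout mass m_f = stage dry + payload = 9,873.45 + 5,200 = 15,073.45 kg.
v_e = Isp · g₀ = 345 × 9.81 = 3384.5 m/s.
Δv = v_e · ln(94,150/15,073.45) = 3384.5 × ln(6.246) = 3384.5 × 1.8320 ≈ 6200 m/s.

Δv ≈ 6200 m/s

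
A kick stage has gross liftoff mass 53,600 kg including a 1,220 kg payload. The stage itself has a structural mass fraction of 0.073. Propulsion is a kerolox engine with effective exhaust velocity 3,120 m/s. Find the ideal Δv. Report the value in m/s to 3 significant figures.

Δv ≈ 7370 m/s

Stage wet mass = m₀ − payload = 53,600 − 1,220 = 52,380 kg.
Stage dry mass = ε × stage wet mass = 0.073 × 52,380 = 3,823.74 kg.
Burnout mass m_f = stage dry + payload = 3,823.74 + 1,220 = 5,043.74 kg.
From the ideal rocket equation, Δv = v_e · ln(53,600/5,043.74) = 3120.0 × ln(10.63) = 3120.0 × 2.3634 ≈ 7374 m/s.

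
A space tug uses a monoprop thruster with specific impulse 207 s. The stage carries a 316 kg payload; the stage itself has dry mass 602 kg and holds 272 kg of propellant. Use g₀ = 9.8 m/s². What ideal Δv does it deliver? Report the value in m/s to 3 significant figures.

v_e = Isp · g₀ = 207 × 9.8 = 2028.6 m/s.
m₀ = payload + dry + propellant = 316 + 602 + 272 = 1,190 kg.
m_f = payload + dry = 316 + 602 = 918 kg.
Δv = v_e · ln(m₀/m_f) = 2028.6 × ln(1.296) = 2028.6 × 0.2595 ≈ 526.4 m/s.

Δv ≈ 526 m/s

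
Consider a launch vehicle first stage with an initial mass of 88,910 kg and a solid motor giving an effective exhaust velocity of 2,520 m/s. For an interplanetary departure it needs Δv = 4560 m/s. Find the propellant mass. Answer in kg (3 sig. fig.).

propellant mass ≈ 74400 kg

m₀/m_f = exp(Δv / v_e) = exp(4560 / 2520.0) = exp(1.8095) = 6.1075.
m_f = 88,910 / 6.1075 = 14,557.5 kg, so propellant = m₀ − m_f = 88,910 − 14,557.5 = 74,352.5 kg.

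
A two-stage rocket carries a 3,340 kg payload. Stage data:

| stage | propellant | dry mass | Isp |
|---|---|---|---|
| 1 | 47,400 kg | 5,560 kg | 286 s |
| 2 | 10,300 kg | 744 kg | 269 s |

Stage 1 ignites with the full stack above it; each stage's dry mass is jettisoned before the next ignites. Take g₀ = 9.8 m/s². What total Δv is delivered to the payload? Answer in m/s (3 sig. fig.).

Ignition mass of stage 1 = 47,400+5,560 + 10,300+744 + 3,340 = 67,344 kg.
Stage 1: m₀ = 67,344 kg, m_f = 67,344 − 47,400 = 19,944 kg; Δv = 286×9.8×ln(3.377) = 2802.8×1.2169 ≈ 3411 m/s.
Stage 2: m₀ = 14,384 kg, m_f = 14,384 − 10,300 = 4,084 kg; Δv = 269×9.8×ln(3.522) = 2636.2×1.2590 ≈ 3319 m/s.
Total Δv = 3411 + 3319 = 6730 m/s.

Δv ≈ 6730 m/s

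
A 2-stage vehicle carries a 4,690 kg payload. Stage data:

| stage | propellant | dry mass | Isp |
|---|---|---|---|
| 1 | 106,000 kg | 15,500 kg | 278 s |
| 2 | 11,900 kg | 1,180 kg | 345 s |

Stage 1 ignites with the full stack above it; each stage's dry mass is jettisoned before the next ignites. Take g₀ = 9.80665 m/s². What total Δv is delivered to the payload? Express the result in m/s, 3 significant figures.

Δv ≈ 7650 m/s

Ignition mass of stage 1 = 106,000+15,500 + 11,900+1,180 + 4,690 = 139,270 kg.
Stage 1: m₀ = 139,270 kg, m_f = 139,270 − 106,000 = 33,270 kg; Δv = 278×9.80665×ln(4.186) = 2726.2×1.4318 ≈ 3903 m/s.
Stage 2: m₀ = 17,770 kg, m_f = 17,770 − 11,900 = 5,870 kg; Δv = 345×9.80665×ln(3.027) = 3383.3×1.1077 ≈ 3748 m/s.
Total Δv = 3903 + 3748 = 7651 m/s.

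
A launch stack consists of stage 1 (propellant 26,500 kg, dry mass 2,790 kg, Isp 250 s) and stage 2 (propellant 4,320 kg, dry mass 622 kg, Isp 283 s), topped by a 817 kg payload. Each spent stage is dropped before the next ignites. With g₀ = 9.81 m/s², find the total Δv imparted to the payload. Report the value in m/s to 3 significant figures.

Δv ≈ 7310 m/s

Ignition mass of stage 1 = 26,500+2,790 + 4,320+622 + 817 = 35,049 kg.
Stage 1: m₀ = 35,049 kg, m_f = 35,049 − 26,500 = 8,549 kg; Δv = 250×9.81×ln(4.1) = 2452.5×1.4109 ≈ 3460 m/s.
Stage 2: m₀ = 5,759 kg, m_f = 5,759 − 4,320 = 1,439 kg; Δv = 283×9.81×ln(4.002) = 2776.2×1.3868 ≈ 3850 m/s.
Total Δv = 3460 + 3850 = 7310 m/s.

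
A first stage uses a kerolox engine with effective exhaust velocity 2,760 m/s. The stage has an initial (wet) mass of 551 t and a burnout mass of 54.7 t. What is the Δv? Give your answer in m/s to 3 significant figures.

Using Δv = v_e ln(m₀/m_f): Δv = v_e · ln(m₀/m_f) = 2760.0 × ln(10.07) = 2760.0 × 2.3099 ≈ 6375.2 m/s.

Δv ≈ 6380 m/s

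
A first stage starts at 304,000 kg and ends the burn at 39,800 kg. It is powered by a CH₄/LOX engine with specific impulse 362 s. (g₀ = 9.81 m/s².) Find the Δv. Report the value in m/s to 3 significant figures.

v_e = Isp · g₀ = 362 × 9.81 = 3551.2 m/s.
Δv = v_e · ln(m₀/m_f) = 3551.2 × ln(7.638) = 3551.2 × 2.0332 ≈ 7220.2 m/s.

Δv ≈ 7220 m/s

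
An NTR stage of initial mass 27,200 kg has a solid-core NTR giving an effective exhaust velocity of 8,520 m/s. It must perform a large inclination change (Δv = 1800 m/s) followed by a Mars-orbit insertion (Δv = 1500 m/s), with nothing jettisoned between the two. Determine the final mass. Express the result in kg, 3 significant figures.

After the first burn: m = 27200 × exp(−1800/8520.0) = 27200 × 0.80956 = 22,020 kg.
After the second burn: m = 22,020 × exp(−1500/8520.0) = 22,020 × 0.83857 = 18,465.3 kg.

final mass ≈ 18500 kg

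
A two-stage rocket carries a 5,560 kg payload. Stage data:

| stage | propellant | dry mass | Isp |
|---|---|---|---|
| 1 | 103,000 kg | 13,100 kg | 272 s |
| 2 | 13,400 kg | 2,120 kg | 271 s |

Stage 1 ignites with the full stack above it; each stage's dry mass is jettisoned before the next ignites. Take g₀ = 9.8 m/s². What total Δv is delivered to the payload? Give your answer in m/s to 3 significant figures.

Δv ≈ 6390 m/s

Ignition mass of stage 1 = 103,000+13,100 + 13,400+2,120 + 5,560 = 137,180 kg.
Stage 1: m₀ = 137,180 kg, m_f = 137,180 − 103,000 = 34,180 kg; Δv = 272×9.8×ln(4.013) = 2665.6×1.3897 ≈ 3704 m/s.
Stage 2: m₀ = 21,080 kg, m_f = 21,080 − 13,400 = 7,680 kg; Δv = 271×9.8×ln(2.745) = 2655.8×1.0097 ≈ 2682 m/s.
Total Δv = 3704 + 2682 = 6386 m/s.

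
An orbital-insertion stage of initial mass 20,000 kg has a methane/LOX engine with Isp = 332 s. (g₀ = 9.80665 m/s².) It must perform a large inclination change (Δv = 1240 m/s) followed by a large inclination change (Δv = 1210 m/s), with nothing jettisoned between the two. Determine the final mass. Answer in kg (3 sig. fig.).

v_e = Isp · g₀ = 332 × 9.80665 = 3255.8 m/s.
After the first burn: m = 20000 × exp(−1240/3255.8) = 20000 × 0.68328 = 13,665.6 kg.
After the second burn: m = 13,665.6 × exp(−1210/3255.8) = 13,665.6 × 0.68960 = 9,423.8 kg.

final mass ≈ 9420 kg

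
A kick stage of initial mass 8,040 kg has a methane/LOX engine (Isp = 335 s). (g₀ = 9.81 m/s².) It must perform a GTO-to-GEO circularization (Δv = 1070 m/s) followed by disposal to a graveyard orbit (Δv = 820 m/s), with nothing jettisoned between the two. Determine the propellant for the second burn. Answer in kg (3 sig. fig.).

propellant for the second burn ≈ 1280 kg

v_e = Isp · g₀ = 335 × 9.81 = 3286.4 m/s.
After the first burn: m = 8040 × exp(−1070/3286.4) = 8040 × 0.72210 = 5,805.68 kg.
After the second burn: m = 5,805.68 × exp(−820/3286.4) = 5,805.68 × 0.77918 = 4,523.67 kg.
Second-burn propellant = 5,805.68 − 4,523.67 = 1,282.01 kg.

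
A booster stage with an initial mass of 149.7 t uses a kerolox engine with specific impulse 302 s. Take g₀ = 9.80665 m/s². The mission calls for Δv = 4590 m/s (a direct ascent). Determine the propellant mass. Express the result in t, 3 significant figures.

propellant mass ≈ 118 t

v_e = Isp · g₀ = 302 × 9.80665 = 2961.6 m/s.
From the ideal rocket equation, m₀/m_f = exp(Δv / v_e) = exp(4590 / 2961.6) = exp(1.5498) = 4.7107.
m_f = 149.7 / 4.7107 = 31.7787 t, so propellant = m₀ − m_f = 149.7 − 31.7787 = 117.9213 t.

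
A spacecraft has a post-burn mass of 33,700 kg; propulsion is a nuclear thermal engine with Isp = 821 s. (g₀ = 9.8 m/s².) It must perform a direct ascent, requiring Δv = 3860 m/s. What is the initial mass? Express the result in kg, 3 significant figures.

v_e = Isp · g₀ = 821 × 9.8 = 8045.8 m/s.
By the Tsiolkovsky rocket equation, m₀/m_f = exp(Δv / v_e) = exp(3860 / 8045.8) = exp(0.4798) = 1.6157.
m₀ = m_f × 1.6157 = 33,700 × 1.6157 = 54,449.1 kg.

initial mass ≈ 54400 kg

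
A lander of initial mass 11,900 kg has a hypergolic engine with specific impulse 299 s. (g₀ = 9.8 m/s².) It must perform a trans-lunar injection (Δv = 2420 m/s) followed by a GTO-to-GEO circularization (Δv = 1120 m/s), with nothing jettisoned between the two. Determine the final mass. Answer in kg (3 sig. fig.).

final mass ≈ 3560 kg

v_e = Isp · g₀ = 299 × 9.8 = 2930.2 m/s.
After the first burn: m = 11900 × exp(−2420/2930.2) = 11900 × 0.43785 = 5,210.42 kg.
After the second burn: m = 5,210.42 × exp(−1120/2930.2) = 5,210.42 × 0.68234 = 3,555.28 kg.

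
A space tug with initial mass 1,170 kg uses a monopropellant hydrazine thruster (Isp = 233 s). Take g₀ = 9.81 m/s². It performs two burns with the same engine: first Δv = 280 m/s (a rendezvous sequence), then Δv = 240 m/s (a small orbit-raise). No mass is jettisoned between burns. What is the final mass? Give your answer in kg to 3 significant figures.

final mass ≈ 932 kg

v_e = Isp · g₀ = 233 × 9.81 = 2285.7 m/s.
After the first burn: m = 1170 × exp(−280/2285.7) = 1170 × 0.88471 = 1,035.11 kg.
After the second burn: m = 1,035.11 × exp(−240/2285.7) = 1,035.11 × 0.90033 = 931.941 kg.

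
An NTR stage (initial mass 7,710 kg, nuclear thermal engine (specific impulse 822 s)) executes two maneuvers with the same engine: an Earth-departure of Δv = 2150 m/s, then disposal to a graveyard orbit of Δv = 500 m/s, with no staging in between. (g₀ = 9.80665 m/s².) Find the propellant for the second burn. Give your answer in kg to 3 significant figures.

v_e = Isp · g₀ = 822 × 9.80665 = 8061.1 m/s.
After the first burn: m = 7710 × exp(−2150/8061.1) = 7710 × 0.76589 = 5,905.01 kg.
After the second burn: m = 5,905.01 × exp(−500/8061.1) = 5,905.01 × 0.93986 = 5,549.88 kg.
Second-burn propellant = 5,905.01 − 5,549.88 = 355.13 kg.

propellant for the second burn ≈ 355 kg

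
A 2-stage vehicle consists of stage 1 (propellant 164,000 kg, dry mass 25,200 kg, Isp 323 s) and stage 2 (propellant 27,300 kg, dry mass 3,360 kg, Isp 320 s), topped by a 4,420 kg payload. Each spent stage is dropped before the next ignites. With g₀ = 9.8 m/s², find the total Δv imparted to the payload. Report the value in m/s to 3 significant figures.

Δv ≈ 8880 m/s

Ignition mass of stage 1 = 164,000+25,200 + 27,300+3,360 + 4,420 = 224,280 kg.
Stage 1: m₀ = 224,280 kg, m_f = 224,280 − 164,000 = 60,280 kg; Δv = 323×9.8×ln(3.721) = 3165.4×1.3139 ≈ 4159 m/s.
Stage 2: m₀ = 35,080 kg, m_f = 35,080 − 27,300 = 7,780 kg; Δv = 320×9.8×ln(4.509) = 3136.0×1.5061 ≈ 4723 m/s.
Total Δv = 4159 + 4723 = 8882 m/s.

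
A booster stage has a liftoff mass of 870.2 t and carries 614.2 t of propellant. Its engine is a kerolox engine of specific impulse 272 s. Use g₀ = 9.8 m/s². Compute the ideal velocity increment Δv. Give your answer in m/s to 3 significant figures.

Δv ≈ 3260 m/s

v_e = Isp · g₀ = 272 × 9.8 = 2665.6 m/s.
m_f = m₀ − m_prop = 870.2 − 614.2 = 256 t.
From the ideal rocket equation, Δv = v_e · ln(m₀/m_f) = 2665.6 × ln(3.399) = 2665.6 × 1.2235 ≈ 3261.5 m/s.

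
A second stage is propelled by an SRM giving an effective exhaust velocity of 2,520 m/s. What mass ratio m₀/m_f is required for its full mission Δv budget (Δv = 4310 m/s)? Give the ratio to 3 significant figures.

mass ratio ≈ 5.53

By the Tsiolkovsky rocket equation, m₀/m_f = exp(Δv / v_e) = exp(4310 / 2520.0) = exp(1.7103) = 5.5307.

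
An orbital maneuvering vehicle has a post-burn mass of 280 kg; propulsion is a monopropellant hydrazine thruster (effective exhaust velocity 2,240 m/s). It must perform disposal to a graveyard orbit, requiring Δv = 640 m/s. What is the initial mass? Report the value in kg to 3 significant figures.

m₀/m_f = exp(Δv / v_e) = exp(640 / 2240.0) = exp(0.2857) = 1.3307.
m₀ = m_f × 1.3307 = 280 × 1.3307 = 372.596 kg.

initial mass ≈ 373 kg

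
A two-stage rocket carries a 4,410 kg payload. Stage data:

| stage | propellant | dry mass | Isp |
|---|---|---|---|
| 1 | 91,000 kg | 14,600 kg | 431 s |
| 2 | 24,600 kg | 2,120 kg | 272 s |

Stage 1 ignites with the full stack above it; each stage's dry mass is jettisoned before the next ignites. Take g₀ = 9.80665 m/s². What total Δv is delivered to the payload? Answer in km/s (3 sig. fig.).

Δv ≈ 8.80 km/s

Ignition mass of stage 1 = 91,000+14,600 + 24,600+2,120 + 4,410 = 136,730 kg.
Stage 1: m₀ = 136,730 kg, m_f = 136,730 − 91,000 = 45,730 kg; Δv = 431×9.80665×ln(2.99) = 4226.7×1.0953 ≈ 4629 m/s.
Stage 2: m₀ = 31,130 kg, m_f = 31,130 − 24,600 = 6,530 kg; Δv = 272×9.80665×ln(4.767) = 2667.4×1.5618 ≈ 4166 m/s.
Total Δv = 4629 + 4166 = 8795 m/s.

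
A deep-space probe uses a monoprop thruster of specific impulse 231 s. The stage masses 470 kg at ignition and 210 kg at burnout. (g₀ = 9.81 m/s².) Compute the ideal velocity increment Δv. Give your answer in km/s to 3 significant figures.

v_e = Isp · g₀ = 231 × 9.81 = 2266.1 m/s.
Using Δv = v_e ln(m₀/m_f): Δv = v_e · ln(m₀/m_f) = 2266.1 × ln(2.238) = 2266.1 × 0.8056 ≈ 1825.6 m/s.

Δv ≈ 1.83 km/s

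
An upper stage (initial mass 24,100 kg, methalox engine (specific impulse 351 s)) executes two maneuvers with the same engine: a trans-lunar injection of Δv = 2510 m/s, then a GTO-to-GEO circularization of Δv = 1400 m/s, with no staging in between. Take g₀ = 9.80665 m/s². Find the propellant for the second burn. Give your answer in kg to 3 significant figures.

propellant for the second burn ≈ 3880 kg

v_e = Isp · g₀ = 351 × 9.80665 = 3442.1 m/s.
After the first burn: m = 24100 × exp(−2510/3442.1) = 24100 × 0.48230 = 11,623.4 kg.
After the second burn: m = 11,623.4 × exp(−1400/3442.1) = 11,623.4 × 0.66583 = 7,739.21 kg.
Second-burn propellant = 11,623.4 − 7,739.21 = 3,884.19 kg.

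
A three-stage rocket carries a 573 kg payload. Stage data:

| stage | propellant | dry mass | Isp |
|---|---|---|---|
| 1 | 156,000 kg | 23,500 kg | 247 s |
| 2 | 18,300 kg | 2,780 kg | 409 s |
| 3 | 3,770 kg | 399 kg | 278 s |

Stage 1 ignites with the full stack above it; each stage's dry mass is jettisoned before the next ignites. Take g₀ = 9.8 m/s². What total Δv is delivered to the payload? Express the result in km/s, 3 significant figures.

Ignition mass of stage 1 = 156,000+23,500 + 18,300+2,780 + 3,770+399 + 573 = 205,322 kg.
Stage 1: m₀ = 205,322 kg, m_f = 205,322 − 156,000 = 49,322 kg; Δv = 247×9.8×ln(4.163) = 2420.6×1.4262 ≈ 3452 m/s.
Stage 2: m₀ = 25,822 kg, m_f = 25,822 − 18,300 = 7,522 kg; Δv = 409×9.8×ln(3.433) = 4008.2×1.2334 ≈ 4944 m/s.
Stage 3: m₀ = 4,742 kg, m_f = 4,742 − 3,770 = 972 kg; Δv = 278×9.8×ln(4.879) = 2724.4×1.5849 ≈ 4318 m/s.
Total Δv = 3452 + 4944 + 4318 = 12714 m/s.

Δv ≈ 12.7 km/s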